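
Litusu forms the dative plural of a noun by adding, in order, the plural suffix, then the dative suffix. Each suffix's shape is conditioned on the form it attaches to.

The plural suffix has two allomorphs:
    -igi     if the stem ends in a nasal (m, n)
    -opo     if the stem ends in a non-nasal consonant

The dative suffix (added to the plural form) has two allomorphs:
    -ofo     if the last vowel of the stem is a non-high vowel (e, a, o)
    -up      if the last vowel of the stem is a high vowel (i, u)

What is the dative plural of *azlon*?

Since the final consonant of *azlon* is /n/ (a nasal), it takes -igi, giving *azlonigi*.
Since the last vowel of the plural form *azlonigi* is /i/ (a high vowel), it takes -up, giving *azlonigiup*.

azlonigiup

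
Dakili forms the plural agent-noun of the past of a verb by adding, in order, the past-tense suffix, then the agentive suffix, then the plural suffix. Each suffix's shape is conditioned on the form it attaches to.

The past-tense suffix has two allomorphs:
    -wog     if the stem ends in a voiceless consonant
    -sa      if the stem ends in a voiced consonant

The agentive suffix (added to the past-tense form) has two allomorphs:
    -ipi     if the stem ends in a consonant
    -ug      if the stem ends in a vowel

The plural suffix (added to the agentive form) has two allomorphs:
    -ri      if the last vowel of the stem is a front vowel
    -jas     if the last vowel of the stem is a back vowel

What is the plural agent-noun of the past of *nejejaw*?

Since the final consonant of *nejejaw* is /w/ (voiced), it takes -sa, giving *nejejawsa*.
The past-tense form *nejejawsa* — final sound /a/ (a vowel) → -ug → *nejejawsaug*.
The agentive form *nejejawsaug*: last vowel = /u/, a back vowel → -jas → *nejejawsaugjas*.

nejejawsaugjas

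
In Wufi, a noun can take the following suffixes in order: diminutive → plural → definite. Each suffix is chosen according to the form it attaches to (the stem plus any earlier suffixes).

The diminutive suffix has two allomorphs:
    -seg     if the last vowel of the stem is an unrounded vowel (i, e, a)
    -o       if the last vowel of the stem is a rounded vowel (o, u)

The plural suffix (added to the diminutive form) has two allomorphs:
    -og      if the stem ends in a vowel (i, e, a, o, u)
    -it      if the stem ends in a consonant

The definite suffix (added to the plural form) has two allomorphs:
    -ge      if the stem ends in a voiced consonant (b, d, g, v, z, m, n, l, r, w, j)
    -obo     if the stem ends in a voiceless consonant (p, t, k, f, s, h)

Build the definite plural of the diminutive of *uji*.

ujisegitobo

*uji* — last vowel /i/ (an unrounded vowel) → -seg → *ujiseg*.
The diminutive form *ujiseg*: final sound = /g/, a consonant → -it → *ujisegit*.
The final consonant of the plural form *ujisegit* is /t/, which is voiceless, so the definite suffix is -obo, giving *ujisegitobo*.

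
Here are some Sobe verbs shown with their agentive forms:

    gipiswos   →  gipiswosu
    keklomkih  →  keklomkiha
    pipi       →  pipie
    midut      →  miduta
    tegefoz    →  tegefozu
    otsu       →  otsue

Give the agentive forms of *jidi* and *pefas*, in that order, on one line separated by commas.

jidie, pefasu

The pattern is sibilance of the final sound: -u when the stem ends in a sibilant (*gipiswos*, *tegefoz*); -a when the stem ends in a non-sibilant consonant (*keklomkih*, *midut*); -e when the stem ends in a vowel (*pipi*, *otsu*).
The final sound of *jidi* is /i/, which is a vowel, so the suffix is -e, giving *jidie*.
Since the final sound of *pefas* is /s/ (a sibilant), it takes -u, giving *pefasu*.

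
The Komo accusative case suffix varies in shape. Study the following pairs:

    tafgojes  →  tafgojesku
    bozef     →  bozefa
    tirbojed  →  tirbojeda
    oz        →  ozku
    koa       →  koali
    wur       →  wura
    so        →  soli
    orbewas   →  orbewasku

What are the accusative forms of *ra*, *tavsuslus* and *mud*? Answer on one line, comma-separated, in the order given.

The pattern is sibilance of the final sound: -ku when the stem ends in a sibilant (*tafgojes*, *oz*, *orbewas*); -a when the stem ends in a non-sibilant consonant (*bozef*, *tirbojed*, *wur*); -li when the stem ends in a vowel (*koa*, *so*).
The final sound of *ra* is /a/, which is a vowel, so the suffix is -li, giving *rali*.
Since the final sound of *tavsuslus* is /s/ (a sibilant), it takes -ku, giving *tavsuslusku*.
The final sound of *mud* is /d/, which is a non-sibilant consonant, so the suffix is -a, giving *muda*.

rali, tavsuslusku, muda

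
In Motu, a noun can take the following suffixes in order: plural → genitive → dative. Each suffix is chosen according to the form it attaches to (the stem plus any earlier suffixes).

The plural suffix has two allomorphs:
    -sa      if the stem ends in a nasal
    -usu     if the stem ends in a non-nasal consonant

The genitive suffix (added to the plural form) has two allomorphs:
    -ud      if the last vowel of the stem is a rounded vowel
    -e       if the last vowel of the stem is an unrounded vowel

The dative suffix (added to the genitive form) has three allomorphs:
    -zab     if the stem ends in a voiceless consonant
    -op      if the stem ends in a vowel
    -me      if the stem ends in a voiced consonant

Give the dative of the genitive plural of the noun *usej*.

*usej* — final consonant /j/ (non-nasal) → -usu → *usejusu*.
Since the last vowel of the plural form *usejusu* is /u/ (a rounded vowel), it takes -ud, giving *usejusuud*.
Since the final sound of the genitive form *usejusuud* is /d/ (a voiced consonant), it takes -me, giving *usejusuudme*.

usejusuudme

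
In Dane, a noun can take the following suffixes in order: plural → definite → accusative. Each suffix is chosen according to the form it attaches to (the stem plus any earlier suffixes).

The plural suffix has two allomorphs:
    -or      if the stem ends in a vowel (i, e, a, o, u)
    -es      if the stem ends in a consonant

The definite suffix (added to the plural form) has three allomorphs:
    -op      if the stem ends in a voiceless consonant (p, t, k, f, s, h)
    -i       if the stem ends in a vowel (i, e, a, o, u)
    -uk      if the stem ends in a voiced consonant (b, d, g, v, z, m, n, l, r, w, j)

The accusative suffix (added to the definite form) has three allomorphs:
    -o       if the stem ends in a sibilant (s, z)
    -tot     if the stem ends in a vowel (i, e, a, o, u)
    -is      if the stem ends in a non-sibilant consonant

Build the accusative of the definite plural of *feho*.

fehoorukis

The final sound of *feho* is /o/, which is a vowel, so the plural suffix is -or, giving *fehoor*.
The plural form *fehoor* — final sound /r/ (a voiced consonant) → -uk → *fehooruk*.
The definite form *fehooruk*: final sound = /k/, a non-sibilant consonant → -is → *fehoorukis*.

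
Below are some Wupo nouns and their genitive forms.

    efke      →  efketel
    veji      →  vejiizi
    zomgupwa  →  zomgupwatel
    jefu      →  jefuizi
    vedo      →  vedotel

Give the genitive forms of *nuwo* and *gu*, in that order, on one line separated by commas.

nuwotel, guizi

The pattern is height harmony: -izi when the last vowel of the stem is a high vowel (*veji*, *jefu*); -tel when the last vowel of the stem is a non-high vowel (*efke*, *zomgupwa*, *vedo*).
*nuwo* — last vowel /o/ (a non-high vowel) → -tel → *nuwotel*.
*gu* — last vowel /u/ (a high vowel) → -izi → *guizi*.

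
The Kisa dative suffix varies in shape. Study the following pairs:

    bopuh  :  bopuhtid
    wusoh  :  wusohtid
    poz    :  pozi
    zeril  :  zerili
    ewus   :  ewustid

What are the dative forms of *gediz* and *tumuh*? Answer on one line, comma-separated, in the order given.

The alternation tracks the final consonant of the stem — -tid when the stem ends in a voiceless consonant (*bopuh*, *wusoh*, *ewus*); -i when the stem ends in a voiced consonant (*poz*, *zeril*).
The final consonant of *gediz* is /z/, which is voiced, so the suffix is -i, giving *gedizi*.
Since the final consonant of *tumuh* is /h/ (voiceless), it takes -tid, giving *tumuhtid*.

gedizi, tumuhtid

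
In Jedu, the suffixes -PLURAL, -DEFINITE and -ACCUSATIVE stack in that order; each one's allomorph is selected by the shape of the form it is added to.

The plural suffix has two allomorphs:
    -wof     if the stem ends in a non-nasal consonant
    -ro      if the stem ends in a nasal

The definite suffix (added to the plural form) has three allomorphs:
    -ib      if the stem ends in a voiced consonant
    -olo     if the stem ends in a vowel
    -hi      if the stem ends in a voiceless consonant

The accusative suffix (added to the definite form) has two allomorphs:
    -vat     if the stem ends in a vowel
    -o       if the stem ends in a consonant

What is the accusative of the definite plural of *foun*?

founroolovat

Since the final consonant of *foun* is /n/ (a nasal), it takes -ro, giving *founro*.
Since the final sound of the plural form *founro* is /o/ (a vowel), it takes -olo, giving *founroolo*.
The final sound of the definite form *founroolo* is /o/, which is a vowel, so the accusative suffix is -vat, giving *founroolovat*.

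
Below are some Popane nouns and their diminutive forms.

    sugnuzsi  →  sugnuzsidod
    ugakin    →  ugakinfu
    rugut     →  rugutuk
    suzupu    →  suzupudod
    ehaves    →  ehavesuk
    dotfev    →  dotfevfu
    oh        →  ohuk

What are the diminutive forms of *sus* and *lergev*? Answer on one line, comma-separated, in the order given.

susuk, lergevfu

The alternation tracks the final sound of the stem — -uk when the stem ends in a voiceless consonant (*rugut*, *ehaves*, *oh*); -fu when the stem ends in a voiced consonant (*ugakin*, *dotfev*); -dod when the stem ends in a vowel (*sugnuzsi*, *suzupu*).
The final sound of *sus* is /s/, which is a voiceless consonant, so the suffix is -uk, giving *susuk*.
*lergev*: final sound = /v/, a voiced consonant → -fu → *lergevfu*.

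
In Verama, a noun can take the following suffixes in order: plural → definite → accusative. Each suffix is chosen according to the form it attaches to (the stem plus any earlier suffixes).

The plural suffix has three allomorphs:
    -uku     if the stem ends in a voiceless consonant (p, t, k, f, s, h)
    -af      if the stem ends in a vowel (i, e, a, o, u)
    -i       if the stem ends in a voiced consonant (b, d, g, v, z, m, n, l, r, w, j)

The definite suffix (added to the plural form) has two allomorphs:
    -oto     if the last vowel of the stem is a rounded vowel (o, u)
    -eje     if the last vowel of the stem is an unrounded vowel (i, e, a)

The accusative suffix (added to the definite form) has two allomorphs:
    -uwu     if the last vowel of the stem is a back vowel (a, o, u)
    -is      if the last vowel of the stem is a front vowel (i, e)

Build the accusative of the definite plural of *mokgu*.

Since the final sound of *mokgu* is /u/ (a vowel), it takes -af, giving *mokguaf*.
Since the last vowel of the plural form *mokguaf* is /a/ (an unrounded vowel), it takes -eje, giving *mokguafeje*.
The definite form *mokguafeje* — last vowel /e/ (a front vowel) → -is → *mokguafejeis*.

mokguafejeis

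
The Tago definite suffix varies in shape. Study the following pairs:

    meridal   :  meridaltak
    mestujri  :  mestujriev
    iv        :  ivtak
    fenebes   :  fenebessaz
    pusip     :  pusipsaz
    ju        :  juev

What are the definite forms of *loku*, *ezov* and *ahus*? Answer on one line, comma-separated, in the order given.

The suffix is conditioned by the final sound: -saz when the stem ends in a voiceless consonant (*fenebes*, *pusip*); -tak when the stem ends in a voiced consonant (*meridal*, *iv*); -ev when the stem ends in a vowel (*mestujri*, *ju*).
*loku*: final sound = /u/, a vowel → -ev → *lokuev*.
*ezov* — final sound /v/ (a voiced consonant) → -tak → *ezovtak*.
The final sound of *ahus* is /s/, which is a voiceless consonant, so the suffix is -saz, giving *ahussaz*.

lokuev, ezovtak, ahussaz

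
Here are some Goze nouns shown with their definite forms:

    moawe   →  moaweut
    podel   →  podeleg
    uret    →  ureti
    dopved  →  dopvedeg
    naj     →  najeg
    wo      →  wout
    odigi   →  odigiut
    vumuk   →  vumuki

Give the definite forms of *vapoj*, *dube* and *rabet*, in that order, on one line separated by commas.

vapojeg, dubeut, rabeti

The pattern is voicing of the final sound: -i when the stem ends in a voiceless consonant (*uret*, *vumuk*); -eg when the stem ends in a voiced consonant (*podel*, *dopved*, *naj*); -ut when the stem ends in a vowel (*moawe*, *wo*, *odigi*).
Since the final sound of *vapoj* is /j/ (a voiced consonant), it takes -eg, giving *vapojeg*.
*dube* — final sound /e/ (a vowel) → -ut → *dubeut*.
*rabet* — final sound /t/ (a voiceless consonant) → -i → *rabeti*.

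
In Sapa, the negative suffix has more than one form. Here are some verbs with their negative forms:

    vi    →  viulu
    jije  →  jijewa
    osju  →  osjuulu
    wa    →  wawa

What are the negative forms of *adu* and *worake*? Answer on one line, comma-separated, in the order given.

aduulu, worakewa

The alternation tracks the last vowel of the stem — -ulu when the last vowel of the stem is a high vowel (*vi*, *osju*); -wa when the last vowel of the stem is a non-high vowel (*jije*, *wa*).
The last vowel of *adu* is /u/, which is a high vowel, so the suffix is -ulu, giving *aduulu*.
The last vowel of *worake* is /e/, which is a non-high vowel, so the suffix is -wa, giving *worakewa*.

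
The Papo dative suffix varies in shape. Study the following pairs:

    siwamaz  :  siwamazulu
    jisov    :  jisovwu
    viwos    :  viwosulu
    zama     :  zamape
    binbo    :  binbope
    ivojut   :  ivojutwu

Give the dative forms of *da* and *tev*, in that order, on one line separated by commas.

The pattern is sibilance of the final sound: -ulu when the stem ends in a sibilant (*siwamaz*, *viwos*); -wu when the stem ends in a non-sibilant consonant (*jisov*, *ivojut*); -pe when the stem ends in a vowel (*zama*, *binbo*).
The final sound of *da* is /a/, which is a vowel, so the suffix is -pe, giving *dape*.
Since the final sound of *tev* is /v/ (a non-sibilant consonant), it takes -wu, giving *tevwu*.

dape, tevwu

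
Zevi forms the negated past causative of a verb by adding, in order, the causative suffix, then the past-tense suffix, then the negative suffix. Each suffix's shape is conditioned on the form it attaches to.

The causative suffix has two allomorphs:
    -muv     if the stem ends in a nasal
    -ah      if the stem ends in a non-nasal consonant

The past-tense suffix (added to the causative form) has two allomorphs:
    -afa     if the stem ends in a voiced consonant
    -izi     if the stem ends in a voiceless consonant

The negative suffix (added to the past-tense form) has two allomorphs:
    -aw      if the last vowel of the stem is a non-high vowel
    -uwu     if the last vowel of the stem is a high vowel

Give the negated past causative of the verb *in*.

inmuvafaaw

*in*: final consonant = /n/, a nasal → -muv → *inmuv*.
The causative form *inmuv* — final consonant /v/ (voiced) → -afa → *inmuvafa*.
Since the last vowel of the past-tense form *inmuvafa* is /a/ (a non-high vowel), it takes -aw, giving *inmuvafaaw*.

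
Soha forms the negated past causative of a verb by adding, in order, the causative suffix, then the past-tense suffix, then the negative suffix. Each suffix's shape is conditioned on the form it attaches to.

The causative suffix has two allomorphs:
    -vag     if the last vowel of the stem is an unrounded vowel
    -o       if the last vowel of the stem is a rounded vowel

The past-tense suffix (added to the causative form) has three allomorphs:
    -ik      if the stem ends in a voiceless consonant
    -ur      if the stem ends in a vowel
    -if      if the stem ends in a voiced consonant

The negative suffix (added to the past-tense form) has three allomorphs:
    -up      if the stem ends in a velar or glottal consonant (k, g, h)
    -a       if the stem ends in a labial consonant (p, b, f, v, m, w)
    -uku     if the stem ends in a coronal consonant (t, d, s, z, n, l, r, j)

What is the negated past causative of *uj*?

ujouruku

The last vowel of *uj* is /u/, which is a rounded vowel, so the causative suffix is -o, giving *ujo*.
The causative form *ujo*: final sound = /o/, a vowel → -ur → *ujour*.
Since the final consonant of the past-tense form *ujour* is /r/ (coronal), it takes -uku, giving *ujouruku*.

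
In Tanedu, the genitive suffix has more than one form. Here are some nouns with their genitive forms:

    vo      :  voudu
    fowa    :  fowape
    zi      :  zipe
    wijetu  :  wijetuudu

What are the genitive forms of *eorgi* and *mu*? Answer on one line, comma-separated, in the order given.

eorgipe, muudu

The pattern is rounding harmony: -udu when the last vowel of the stem is a rounded vowel (*vo*, *wijetu*); -pe when the last vowel of the stem is an unrounded vowel (*fowa*, *zi*).
*eorgi* — last vowel /i/ (an unrounded vowel) → -pe → *eorgipe*.
Since the last vowel of *mu* is /u/ (a rounded vowel), it takes -udu, giving *muudu*.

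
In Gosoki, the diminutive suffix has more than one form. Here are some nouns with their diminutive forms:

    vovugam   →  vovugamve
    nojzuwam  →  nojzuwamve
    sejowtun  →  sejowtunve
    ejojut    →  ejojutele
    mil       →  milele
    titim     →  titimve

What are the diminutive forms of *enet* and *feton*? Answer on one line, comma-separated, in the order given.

enetele, fetonve

Looking at the final consonant of each stem: -ve when the stem ends in a nasal (*vovugam*, *nojzuwam*, *sejowtun*, *titim*); -ele when the stem ends in a non-nasal consonant (*ejojut*, *mil*).
Since the final consonant of *enet* is /t/ (non-nasal), it takes -ele, giving *enetele*.
*feton* — final consonant /n/ (a nasal) → -ve → *fetonve*.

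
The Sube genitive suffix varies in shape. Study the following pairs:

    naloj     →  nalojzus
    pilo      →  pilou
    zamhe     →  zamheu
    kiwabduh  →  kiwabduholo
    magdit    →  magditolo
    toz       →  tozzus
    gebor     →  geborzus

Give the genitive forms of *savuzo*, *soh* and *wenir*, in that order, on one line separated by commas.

savuzou, soholo, wenirzus

The suffix is conditioned by the final sound: -olo when the stem ends in a voiceless consonant (*kiwabduh*, *magdit*); -zus when the stem ends in a voiced consonant (*naloj*, *toz*, *gebor*); -u when the stem ends in a vowel (*pilo*, *zamhe*).
*savuzo*: final sound = /o/, a vowel → -u → *savuzou*.
Since the final sound of *soh* is /h/ (a voiceless consonant), it takes -olo, giving *soholo*.
Since the final sound of *wenir* is /r/ (a voiced consonant), it takes -zus, giving *wenirzus*.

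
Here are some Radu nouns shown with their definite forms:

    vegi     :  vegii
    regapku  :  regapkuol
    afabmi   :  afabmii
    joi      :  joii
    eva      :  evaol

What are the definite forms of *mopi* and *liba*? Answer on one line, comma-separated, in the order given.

mopii, libaol

The alternation tracks the last vowel of the stem — -i when the last vowel of the stem is a front vowel (*vegi*, *afabmi*, *joi*); -ol when the last vowel of the stem is a back vowel (*regapku*, *eva*).
*mopi* — last vowel /i/ (a front vowel) → -i → *mopii*.
Since the last vowel of *liba* is /a/ (a back vowel), it takes -ol, giving *libaol*.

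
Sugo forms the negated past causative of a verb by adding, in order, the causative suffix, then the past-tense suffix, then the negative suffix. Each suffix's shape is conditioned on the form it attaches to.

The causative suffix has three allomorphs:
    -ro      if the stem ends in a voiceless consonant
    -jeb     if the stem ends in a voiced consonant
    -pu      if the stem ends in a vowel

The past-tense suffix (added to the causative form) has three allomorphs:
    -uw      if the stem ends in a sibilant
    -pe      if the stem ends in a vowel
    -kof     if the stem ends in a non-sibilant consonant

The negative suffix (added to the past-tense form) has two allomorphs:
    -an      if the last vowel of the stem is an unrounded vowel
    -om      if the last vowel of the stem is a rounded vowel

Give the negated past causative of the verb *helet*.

Since the final sound of *helet* is /t/ (a voiceless consonant), it takes -ro, giving *heletro*.
The causative form *heletro*: final sound = /o/, a vowel → -pe → *heletrope*.
The past-tense form *heletrope*: last vowel = /e/, an unrounded vowel → -an → *heletropean*.

heletropean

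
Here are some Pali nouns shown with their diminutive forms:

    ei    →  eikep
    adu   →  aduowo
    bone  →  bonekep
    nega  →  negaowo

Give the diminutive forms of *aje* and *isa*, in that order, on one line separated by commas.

The alternation tracks the last vowel of the stem — -kep when the last vowel of the stem is a front vowel (*ei*, *bone*); -owo when the last vowel of the stem is a back vowel (*adu*, *nega*).
*aje*: last vowel = /e/, a front vowel → -kep → *ajekep*.
*isa*: last vowel = /a/, a back vowel → -owo → *isaowo*.

ajekep, isaowo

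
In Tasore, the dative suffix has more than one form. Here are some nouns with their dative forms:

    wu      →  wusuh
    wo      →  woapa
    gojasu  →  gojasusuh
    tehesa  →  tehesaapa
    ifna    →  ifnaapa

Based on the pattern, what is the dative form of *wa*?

waapa

Looking at the last vowel of each stem: -suh when the last vowel of the stem is a high vowel (*wu*, *gojasu*); -apa when the last vowel of the stem is a non-high vowel (*wo*, *tehesa*, *ifna*).
*wa* — last vowel /a/ (a non-high vowel) → -apa → *waapa*.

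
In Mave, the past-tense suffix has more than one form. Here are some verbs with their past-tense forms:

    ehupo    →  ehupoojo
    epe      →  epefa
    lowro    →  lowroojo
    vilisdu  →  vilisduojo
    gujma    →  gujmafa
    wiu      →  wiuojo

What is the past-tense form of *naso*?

nasoojo

The alternation tracks the last vowel of the stem — -ojo when the last vowel of the stem is a rounded vowel (*ehupo*, *lowro*, *vilisdu*, *wiu*); -fa when the last vowel of the stem is an unrounded vowel (*epe*, *gujma*).
Since the last vowel of *naso* is /o/ (a rounded vowel), it takes -ojo, giving *nasoojo*.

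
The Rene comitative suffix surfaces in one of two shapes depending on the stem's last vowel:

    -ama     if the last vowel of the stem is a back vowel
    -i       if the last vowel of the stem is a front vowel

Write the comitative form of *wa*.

waama

*wa* — last vowel /a/ (a back vowel) → -ama → *waama*.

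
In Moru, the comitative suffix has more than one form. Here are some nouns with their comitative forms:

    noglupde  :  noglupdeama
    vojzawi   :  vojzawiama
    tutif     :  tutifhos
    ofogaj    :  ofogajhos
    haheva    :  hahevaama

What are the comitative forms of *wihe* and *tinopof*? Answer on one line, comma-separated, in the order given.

Looking at the final sound of each stem: -hos when the stem ends in a consonant (*tutif*, *ofogaj*); -ama when the stem ends in a vowel (*noglupde*, *vojzawi*, *haheva*).
The final sound of *wihe* is /e/, which is a vowel, so the suffix is -ama, giving *wiheama*.
Since the final sound of *tinopof* is /f/ (a consonant), it takes -hos, giving *tinopofhos*.

wiheama, tinopofhos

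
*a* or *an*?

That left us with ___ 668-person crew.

a

The indefinite article is chosen by the initial *sound* of the following word, not its spelling.
The number *668* is spoken "six hundred …", beginning with /sɪks/ — a consonant sound.
So the article is *a*: That left us with a 668-person crew.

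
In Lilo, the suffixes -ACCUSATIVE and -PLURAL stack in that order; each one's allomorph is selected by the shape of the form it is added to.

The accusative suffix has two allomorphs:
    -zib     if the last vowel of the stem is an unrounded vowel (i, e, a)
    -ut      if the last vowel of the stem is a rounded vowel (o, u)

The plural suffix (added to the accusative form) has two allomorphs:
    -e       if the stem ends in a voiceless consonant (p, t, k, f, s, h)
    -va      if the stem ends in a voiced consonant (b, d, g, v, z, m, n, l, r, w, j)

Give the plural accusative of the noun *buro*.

buroute

*buro* — last vowel /o/ (a rounded vowel) → -ut → *burout*.
The final consonant of the accusative form *burout* is /t/, which is voiceless, so the plural suffix is -e, giving *buroute*.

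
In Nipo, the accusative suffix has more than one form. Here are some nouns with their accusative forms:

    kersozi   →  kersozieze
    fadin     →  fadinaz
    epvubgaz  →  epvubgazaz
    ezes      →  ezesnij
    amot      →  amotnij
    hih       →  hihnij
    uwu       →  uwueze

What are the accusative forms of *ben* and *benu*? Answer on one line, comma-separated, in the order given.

benaz, benueze

The suffix is conditioned by the final sound: -nij when the stem ends in a voiceless consonant (*ezes*, *amot*, *hih*); -az when the stem ends in a voiced consonant (*fadin*, *epvubgaz*); -eze when the stem ends in a vowel (*kersozi*, *uwu*).
*ben*: final sound = /n/, a voiced consonant → -az → *benaz*.
*benu* — final sound /u/ (a vowel) → -eze → *benueze*.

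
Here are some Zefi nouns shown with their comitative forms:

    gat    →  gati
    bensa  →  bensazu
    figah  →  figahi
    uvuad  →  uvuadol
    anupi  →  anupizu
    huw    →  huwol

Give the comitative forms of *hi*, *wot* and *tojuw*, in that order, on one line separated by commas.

hizu, woti, tojuwol

The pattern is voicing of the final sound: -i when the stem ends in a voiceless consonant (*gat*, *figah*); -ol when the stem ends in a voiced consonant (*uvuad*, *huw*); -zu when the stem ends in a vowel (*bensa*, *anupi*).
*hi*: final sound = /i/, a vowel → -zu → *hizu*.
*wot* — final sound /t/ (a voiceless consonant) → -i → *woti*.
Since the final sound of *tojuw* is /w/ (a voiced consonant), it takes -ol, giving *tojuwol*.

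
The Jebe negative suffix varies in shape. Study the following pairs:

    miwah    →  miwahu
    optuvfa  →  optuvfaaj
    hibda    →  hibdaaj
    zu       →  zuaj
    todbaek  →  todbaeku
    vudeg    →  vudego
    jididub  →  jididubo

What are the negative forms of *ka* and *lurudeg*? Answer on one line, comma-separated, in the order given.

kaaj, lurudego

Looking at the final sound of each stem: -u when the stem ends in a voiceless consonant (*miwah*, *todbaek*); -o when the stem ends in a voiced consonant (*vudeg*, *jididub*); -aj when the stem ends in a vowel (*optuvfa*, *hibda*, *zu*).
*ka*: final sound = /a/, a vowel → -aj → *kaaj*.
Since the final sound of *lurudeg* is /g/ (a voiced consonant), it takes -o, giving *lurudego*.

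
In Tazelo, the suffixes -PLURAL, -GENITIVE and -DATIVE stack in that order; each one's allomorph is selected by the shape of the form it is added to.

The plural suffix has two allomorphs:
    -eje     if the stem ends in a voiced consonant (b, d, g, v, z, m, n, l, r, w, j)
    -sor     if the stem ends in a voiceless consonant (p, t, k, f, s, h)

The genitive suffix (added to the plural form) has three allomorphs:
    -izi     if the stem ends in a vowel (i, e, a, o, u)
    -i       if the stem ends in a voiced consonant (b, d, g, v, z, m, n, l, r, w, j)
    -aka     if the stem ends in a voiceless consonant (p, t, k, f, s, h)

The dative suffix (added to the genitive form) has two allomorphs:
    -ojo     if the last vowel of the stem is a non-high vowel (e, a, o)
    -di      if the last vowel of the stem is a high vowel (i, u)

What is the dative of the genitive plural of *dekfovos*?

dekfovossoridi

The final consonant of *dekfovos* is /s/, which is voiceless, so the plural suffix is -sor, giving *dekfovossor*.
Since the final sound of the plural form *dekfovossor* is /r/ (a voiced consonant), it takes -i, giving *dekfovossori*.
Since the last vowel of the genitive form *dekfovossori* is /i/ (a high vowel), it takes -di, giving *dekfovossoridi*.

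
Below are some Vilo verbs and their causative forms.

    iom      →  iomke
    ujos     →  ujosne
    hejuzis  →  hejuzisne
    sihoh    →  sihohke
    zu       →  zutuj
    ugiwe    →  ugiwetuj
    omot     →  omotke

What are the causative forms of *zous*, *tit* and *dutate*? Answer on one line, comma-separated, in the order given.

The suffix is conditioned by the final sound: -ne when the stem ends in a sibilant (*ujos*, *hejuzis*); -ke when the stem ends in a non-sibilant consonant (*iom*, *sihoh*, *omot*); -tuj when the stem ends in a vowel (*zu*, *ugiwe*).
The final sound of *zous* is /s/, which is a sibilant, so the suffix is -ne, giving *zousne*.
*tit*: final sound = /t/, a non-sibilant consonant → -ke → *titke*.
Since the final sound of *dutate* is /e/ (a vowel), it takes -tuj, giving *dutatetuj*.

zousne, titke, dutatetuj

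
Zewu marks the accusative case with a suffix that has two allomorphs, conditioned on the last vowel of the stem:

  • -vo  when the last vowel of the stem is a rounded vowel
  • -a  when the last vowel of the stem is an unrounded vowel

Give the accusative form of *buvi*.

buvia

Since the last vowel of *buvi* is /i/ (an unrounded vowel), it takes -a, giving *buvia*.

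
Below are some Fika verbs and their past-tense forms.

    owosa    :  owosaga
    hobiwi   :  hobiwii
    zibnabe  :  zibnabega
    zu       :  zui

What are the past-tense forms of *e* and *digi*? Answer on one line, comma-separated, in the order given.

ega, digii

The alternation tracks the last vowel of the stem — -i when the last vowel of the stem is a high vowel (*hobiwi*, *zu*); -ga when the last vowel of the stem is a non-high vowel (*owosa*, *zibnabe*).
*e*: last vowel = /e/, a non-high vowel → -ga → *ega*.
*digi* — last vowel /i/ (a high vowel) → -i → *digii*.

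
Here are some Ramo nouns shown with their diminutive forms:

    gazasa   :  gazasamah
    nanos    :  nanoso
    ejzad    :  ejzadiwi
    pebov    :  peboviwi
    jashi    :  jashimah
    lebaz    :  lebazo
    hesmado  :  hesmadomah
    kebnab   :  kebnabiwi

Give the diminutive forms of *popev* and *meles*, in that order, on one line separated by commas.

The suffix is conditioned by the final sound: -o when the stem ends in a sibilant (*nanos*, *lebaz*); -iwi when the stem ends in a non-sibilant consonant (*ejzad*, *pebov*, *kebnab*); -mah when the stem ends in a vowel (*gazasa*, *jashi*, *hesmado*).
*popev*: final sound = /v/, a non-sibilant consonant → -iwi → *popeviwi*.
Since the final sound of *meles* is /s/ (a sibilant), it takes -o, giving *meleso*.

popeviwi, meleso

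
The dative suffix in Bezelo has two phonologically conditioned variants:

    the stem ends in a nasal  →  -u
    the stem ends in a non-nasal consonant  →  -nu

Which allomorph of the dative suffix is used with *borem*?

The final consonant of *borem* is /m/, which is a nasal, so the suffix is -u.

-u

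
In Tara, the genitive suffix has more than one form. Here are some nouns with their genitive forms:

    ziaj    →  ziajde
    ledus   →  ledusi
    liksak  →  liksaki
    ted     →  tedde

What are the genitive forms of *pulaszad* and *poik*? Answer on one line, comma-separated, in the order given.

pulaszadde, poiki

The pattern is voicing of the final consonant: -i when the stem ends in a voiceless consonant (*ledus*, *liksak*); -de when the stem ends in a voiced consonant (*ziaj*, *ted*).
*pulaszad* — final consonant /d/ (voiced) → -de → *pulaszadde*.
Since the final consonant of *poik* is /k/ (voiceless), it takes -i, giving *poiki*.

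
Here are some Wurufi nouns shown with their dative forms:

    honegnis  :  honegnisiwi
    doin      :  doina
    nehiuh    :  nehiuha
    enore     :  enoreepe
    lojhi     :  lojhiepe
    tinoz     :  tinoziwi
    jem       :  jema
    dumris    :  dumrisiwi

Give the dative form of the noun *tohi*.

The suffix is conditioned by the final sound: -iwi when the stem ends in a sibilant (*honegnis*, *tinoz*, *dumris*); -a when the stem ends in a non-sibilant consonant (*doin*, *nehiuh*, *jem*); -epe when the stem ends in a vowel (*enore*, *lojhi*).
*tohi*: final sound = /i/, a vowel → -epe → *tohiepe*.

tohiepe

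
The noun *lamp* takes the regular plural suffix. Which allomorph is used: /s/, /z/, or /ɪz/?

The stem *lamp* ends in a voiceless non-sibilant consonant.
The plural suffix surfaces as /ɪz/ after sibilants, /s/ after other voiceless consonants, and /z/ after other voiced sounds.
So the plural -s on *lamp* is pronounced /s/.

/s/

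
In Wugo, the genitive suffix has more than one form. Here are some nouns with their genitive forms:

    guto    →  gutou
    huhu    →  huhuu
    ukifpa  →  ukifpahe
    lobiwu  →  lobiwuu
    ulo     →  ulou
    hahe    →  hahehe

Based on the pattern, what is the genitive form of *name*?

Looking at the last vowel of each stem: -u when the last vowel of the stem is a rounded vowel (*guto*, *huhu*, *lobiwu*, *ulo*); -he when the last vowel of the stem is an unrounded vowel (*ukifpa*, *hahe*).
The last vowel of *name* is /e/, which is an unrounded vowel, so the suffix is -he, giving *namehe*.

namehe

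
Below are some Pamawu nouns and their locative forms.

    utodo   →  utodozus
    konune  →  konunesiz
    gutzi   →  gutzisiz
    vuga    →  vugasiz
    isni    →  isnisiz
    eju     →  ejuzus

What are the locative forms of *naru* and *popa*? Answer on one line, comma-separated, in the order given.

Looking at the last vowel of each stem: -zus when the last vowel of the stem is a rounded vowel (*utodo*, *eju*); -siz when the last vowel of the stem is an unrounded vowel (*konune*, *gutzi*, *vuga*, *isni*).
*naru*: last vowel = /u/, a rounded vowel → -zus → *naruzus*.
Since the last vowel of *popa* is /a/ (an unrounded vowel), it takes -siz, giving *popasiz*.

naruzus, popasiz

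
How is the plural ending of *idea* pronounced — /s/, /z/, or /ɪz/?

The stem *idea* ends in a voiced non-sibilant sound.
The plural suffix surfaces as /ɪz/ after sibilants, /s/ after other voiceless consonants, and /z/ after other voiced sounds.
So the plural -s on *idea* is pronounced /z/.

/z/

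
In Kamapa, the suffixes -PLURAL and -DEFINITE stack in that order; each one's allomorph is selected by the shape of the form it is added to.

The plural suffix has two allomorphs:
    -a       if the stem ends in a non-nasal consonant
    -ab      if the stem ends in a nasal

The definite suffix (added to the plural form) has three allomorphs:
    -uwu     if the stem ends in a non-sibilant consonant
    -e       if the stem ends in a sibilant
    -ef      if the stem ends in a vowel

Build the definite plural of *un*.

unabuwu

*un* — final consonant /n/ (a nasal) → -ab → *unab*.
Since the final sound of the plural form *unab* is /b/ (a non-sibilant consonant), it takes -uwu, giving *unabuwu*.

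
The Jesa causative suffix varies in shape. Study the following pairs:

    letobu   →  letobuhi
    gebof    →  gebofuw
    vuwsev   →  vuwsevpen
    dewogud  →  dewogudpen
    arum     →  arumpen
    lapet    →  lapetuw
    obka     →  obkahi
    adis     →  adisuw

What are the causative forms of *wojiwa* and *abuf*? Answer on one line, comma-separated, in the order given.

Looking at the final sound of each stem: -uw when the stem ends in a voiceless consonant (*gebof*, *lapet*, *adis*); -pen when the stem ends in a voiced consonant (*vuwsev*, *dewogud*, *arum*); -hi when the stem ends in a vowel (*letobu*, *obka*).
*wojiwa* — final sound /a/ (a vowel) → -hi → *wojiwahi*.
*abuf* — final sound /f/ (a voiceless consonant) → -uw → *abufuw*.

wojiwahi, abufuw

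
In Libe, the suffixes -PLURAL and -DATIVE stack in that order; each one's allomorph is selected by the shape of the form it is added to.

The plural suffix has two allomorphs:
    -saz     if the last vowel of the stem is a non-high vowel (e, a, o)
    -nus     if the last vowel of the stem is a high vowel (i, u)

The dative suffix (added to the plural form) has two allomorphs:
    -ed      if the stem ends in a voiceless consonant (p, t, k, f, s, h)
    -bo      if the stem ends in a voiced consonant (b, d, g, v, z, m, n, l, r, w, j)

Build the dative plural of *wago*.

*wago* — last vowel /o/ (a non-high vowel) → -saz → *wagosaz*.
Since the final consonant of the plural form *wagosaz* is /z/ (voiced), it takes -bo, giving *wagosazbo*.

wagosazbo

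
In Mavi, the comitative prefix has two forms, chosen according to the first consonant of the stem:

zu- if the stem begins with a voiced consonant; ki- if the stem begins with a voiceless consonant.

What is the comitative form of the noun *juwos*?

zujuwos

*juwos*: first consonant = /j/, voiced → zu- → *zujuwos*.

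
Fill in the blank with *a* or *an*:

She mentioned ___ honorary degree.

an

The indefinite article is chosen by the initial *sound* of the following word, not its spelling.
*honorary* begins with the sound /ɒ/ (silent h) — a vowel sound.
So the article is *an*: She mentioned an honorary degree.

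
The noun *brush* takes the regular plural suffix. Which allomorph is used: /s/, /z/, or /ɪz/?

/ɪz/

The stem *brush* ends in a sibilant (/s, z, ʃ, ʒ, tʃ, dʒ/).
The plural suffix surfaces as /ɪz/ after sibilants, /s/ after other voiceless consonants, and /z/ after other voiced sounds.
So the plural -s on *brush* is pronounced /ɪz/.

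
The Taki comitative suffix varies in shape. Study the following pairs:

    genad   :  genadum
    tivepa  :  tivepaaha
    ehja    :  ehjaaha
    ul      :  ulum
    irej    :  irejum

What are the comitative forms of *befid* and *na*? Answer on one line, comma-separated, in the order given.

Looking at the final sound of each stem: -um when the stem ends in a consonant (*genad*, *ul*, *irej*); -aha when the stem ends in a vowel (*tivepa*, *ehja*).
*befid*: final sound = /d/, a consonant → -um → *befidum*.
*na*: final sound = /a/, a vowel → -aha → *naaha*.

befidum, naaha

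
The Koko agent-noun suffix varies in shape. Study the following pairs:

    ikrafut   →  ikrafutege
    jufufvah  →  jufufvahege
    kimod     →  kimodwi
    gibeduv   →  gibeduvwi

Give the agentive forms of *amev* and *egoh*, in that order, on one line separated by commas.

amevwi, egohege

The alternation tracks the final consonant of the stem — -ege when the stem ends in a voiceless consonant (*ikrafut*, *jufufvah*); -wi when the stem ends in a voiced consonant (*kimod*, *gibeduv*).
*amev* — final consonant /v/ (voiced) → -wi → *amevwi*.
The final consonant of *egoh* is /h/, which is voiceless, so the suffix is -ege, giving *egohege*.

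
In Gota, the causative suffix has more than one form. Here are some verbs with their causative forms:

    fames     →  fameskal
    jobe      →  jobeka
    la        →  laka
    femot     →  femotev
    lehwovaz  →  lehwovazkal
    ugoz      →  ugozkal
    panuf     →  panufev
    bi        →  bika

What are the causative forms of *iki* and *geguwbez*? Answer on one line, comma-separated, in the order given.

The suffix is conditioned by the final sound: -kal when the stem ends in a sibilant (*fames*, *lehwovaz*, *ugoz*); -ev when the stem ends in a non-sibilant consonant (*femot*, *panuf*); -ka when the stem ends in a vowel (*jobe*, *la*, *bi*).
The final sound of *iki* is /i/, which is a vowel, so the suffix is -ka, giving *ikika*.
*geguwbez*: final sound = /z/, a sibilant → -kal → *geguwbezkal*.

ikika, geguwbezkal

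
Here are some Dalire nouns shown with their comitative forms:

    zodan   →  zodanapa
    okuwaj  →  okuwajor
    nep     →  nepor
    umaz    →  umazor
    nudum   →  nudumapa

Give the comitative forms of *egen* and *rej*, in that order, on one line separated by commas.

egenapa, rejor

The suffix is conditioned by the final consonant: -apa when the stem ends in a nasal (*zodan*, *nudum*); -or when the stem ends in a non-nasal consonant (*okuwaj*, *nep*, *umaz*).
The final consonant of *egen* is /n/, which is a nasal, so the suffix is -apa, giving *egenapa*.
Since the final consonant of *rej* is /j/ (non-nasal), it takes -or, giving *rejor*.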